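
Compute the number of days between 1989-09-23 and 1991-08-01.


From 1989-09-23 to 1991-08-01
1989-09-23: days before September = 31 + 28 + 31 + 30 + 31 + 30 + 31 + 31 = 243 (1989 is not a leap year); day of year = 243 + 23 = 266
1991-08-01: days before August = 31 + 28 + 31 + 30 + 31 + 30 + 31 = 212 (1991 is not a leap year); day of year = 212 + 1 = 213
Rest of 1989: 365 - 266 = 99
Full years 1990 (365): 365
Total = 99 + 365 + 213 = 677

677 days


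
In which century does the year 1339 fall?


Century = (year - 1) // 100 + 1
= (1339 - 1) // 100 + 1
= 1338 // 100 + 1
= 13 + 1

14th century


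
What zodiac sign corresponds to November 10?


Date: November 10
Conventional tropical zodiac dates: Scorpio from October 23 onward; Sagittarius starts November 22
November 10 falls within the Scorpio range

Scorpio


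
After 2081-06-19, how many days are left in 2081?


Day of year: 170 of 365
Remaining = 365 - 170

195 days


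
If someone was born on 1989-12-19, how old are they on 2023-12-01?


Birth: 1989-12-19
Reference: 2023-12-01
Year difference: 2023 - 1989 = 34
Birthday not yet reached in 2023, subtract 1

33 years old


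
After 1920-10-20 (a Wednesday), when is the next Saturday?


Current: Wednesday
Target: Saturday
Days ahead: 3

Next Saturday: 1920-10-23


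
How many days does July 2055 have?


July 2055

31 days


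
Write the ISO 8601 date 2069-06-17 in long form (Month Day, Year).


ISO 2069-06-17 parses as year=2069, month=06, day=17
Month 6 -> June

June 17, 2069


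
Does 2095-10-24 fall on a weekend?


Anchor: Jan 1, 2095. With p = 2095 - 1 = 2094: (p + p//4 - p//100 + p//400) mod 7 = (2094 + 523 - 20 + 5) mod 7 = 2602 mod 7 = 5 -> Saturday (Mon=0 ... Sun=6)
Day of year: 297; offset = 296
Weekday index = (5 + 296) mod 7 = 0 -> Monday
Weekend days: Saturday, Sunday

No


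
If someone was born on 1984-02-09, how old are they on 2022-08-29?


Birth: 1984-02-09
Reference: 2022-08-29
Year difference: 2022 - 1984 = 38

38 years old


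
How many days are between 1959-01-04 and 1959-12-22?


From 1959-01-04 to 1959-12-22
1959-01-04: day of year = 4
1959-12-22: days before December = 31 + 28 + 31 + 30 + 31 + 30 + 31 + 31 + 30 + 31 + 30 = 334 (1959 is not a leap year); day of year = 334 + 22 = 356
Same year: 356 - 4 = 352

352 days


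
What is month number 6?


Month 6 of 12

June


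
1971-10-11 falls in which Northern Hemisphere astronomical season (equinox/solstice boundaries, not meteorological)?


Date: October 11
Astronomical Autumn (approx.; exact equinox/solstice day varies by year): September 22 to December 20
October 11 falls within the Autumn window

Autumn


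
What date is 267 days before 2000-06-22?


Start: 2000-06-22, subtract 267 days
Back 22 days from June 22 reaches May 31, 2000 -> 245 left
May 2000 has 31 days -> back to April 30, 2000 -> 214 left
April 2000 has 30 days -> back to March 31, 2000 -> 184 left
March 2000 has 31 days -> back to February 29, 2000 -> 153 left
February 2000 has 29 days -> back to January 31, 2000 -> 124 left
January 2000 has 31 days -> back to December 31, 1999 -> 93 left
December 1999 has 31 days -> back to November 30, 1999 -> 62 left
November 1999 has 30 days -> back to October 31, 1999 -> 32 left
October 1999 has 31 days -> back to September 30, 1999 -> 1 left
September 1999: 30 - 1 = 29 -> lands on September 29

Result: 1999-09-29


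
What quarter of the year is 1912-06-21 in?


Month: June (month 6)
Q1: Jan-Mar, Q2: Apr-Jun, Q3: Jul-Sep, Q4: Oct-Dec

Q2


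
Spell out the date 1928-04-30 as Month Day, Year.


ISO 1928-04-30 parses as year=1928, month=04, day=30
Month 4 -> April

April 30, 1928


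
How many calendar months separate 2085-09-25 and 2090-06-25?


From September 2085 to June 2090
5 years * 12 = 60 months, minus 3 months = 57

57 months


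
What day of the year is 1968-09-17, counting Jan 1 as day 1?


Date: September 17, 1968
Days in months 1 through 8: 244
Plus 17 days in September

Day of year: 261


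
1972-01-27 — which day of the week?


Date: January 27, 1972
Anchor: Jan 1, 1972. With p = 1972 - 1 = 1971: (p + p//4 - p//100 + p//400) mod 7 = (1971 + 492 - 19 + 4) mod 7 = 2448 mod 7 = 5 -> Saturday (Mon=0 ... Sun=6)
Days into year = 27 - 1 = 26
Weekday index = (5 + 26) mod 7 = 3

Day of the week: Thursday


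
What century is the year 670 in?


Century = (year - 1) // 100 + 1
= (670 - 1) // 100 + 1
= 669 // 100 + 1
= 6 + 1

7th century


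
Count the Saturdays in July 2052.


July 2052 has 31 days
Anchor: Jan 1, 2052. With p = 2052 - 1 = 2051: (p + p//4 - p//100 + p//400) mod 7 = (2051 + 512 - 20 + 5) mod 7 = 2548 mod 7 = 0 -> Monday (Mon=0 ... Sun=6)
Days before July (Jan-Jun): 182; July 1 index = (0 + 182) mod 7 = 0 -> Monday
First Saturday is July 6
Saturdays: 6, 13, 20, 27

4 Saturdays


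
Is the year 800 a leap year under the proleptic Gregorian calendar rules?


Gregorian leap year rule: divisible by 4, but not by 100, unless also by 400.
800 is divisible by 400 -> leap year

Yes


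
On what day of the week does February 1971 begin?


Target: February 1, 1971
Anchor: Jan 1, 1971. With p = 1971 - 1 = 1970: (p + p//4 - p//100 + p//400) mod 7 = (1970 + 492 - 19 + 4) mod 7 = 2447 mod 7 = 4 -> Friday (Mon=0 ... Sun=6)
Days before February (Jan): 31 days
Weekday index = (4 + 31) mod 7 = 0

Monday


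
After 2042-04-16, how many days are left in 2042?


Day of year: 106 of 365
Remaining = 365 - 106

259 days


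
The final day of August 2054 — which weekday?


August 2054 has 31 days
Anchor: Jan 1, 2054. With p = 2054 - 1 = 2053: (p + p//4 - p//100 + p//400) mod 7 = (2053 + 513 - 20 + 5) mod 7 = 2551 mod 7 = 3 -> Thursday (Mon=0 ... Sun=6)
Days before August (Jan-Jul): 212; August 1 index = (3 + 212) mod 7 = 5 -> Saturday
Last day offset: 31 - 1 = 30 days
Weekday index = (5 + 30) mod 7 = 0

Monday, August 31


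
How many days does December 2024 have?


December 2024

31 days


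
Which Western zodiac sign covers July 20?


Date: July 20
Conventional tropical zodiac dates: Cancer from June 21 onward; Leo starts July 23
July 20 falls within the Cancer range

Cancer


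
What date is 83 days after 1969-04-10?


Start: 1969-04-10, add 83 days
April 1969 has 30 days: 30 - 10 = 20 days to April 30 -> 63 left
May 1969 has 31 days -> 32 left
June 1969 has 30 days -> 2 left
July 1969: 2 <= 31 -> lands on July 2

Result: 1969-07-02


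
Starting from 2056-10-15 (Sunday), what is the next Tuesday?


Current: Sunday
Target: Tuesday
Days ahead: 2

Next Tuesday: 2056-10-17


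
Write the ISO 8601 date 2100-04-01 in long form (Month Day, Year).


ISO 2100-04-01 parses as year=2100, month=04, day=01
Month 4 -> April

April 1, 2100


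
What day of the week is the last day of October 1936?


October 1936 has 31 days
Anchor: Jan 1, 1936. With p = 1936 - 1 = 1935: (p + p//4 - p//100 + p//400) mod 7 = (1935 + 483 - 19 + 4) mod 7 = 2403 mod 7 = 2 -> Wednesday (Mon=0 ... Sun=6)
Days before October (Jan-Sep): 274; October 1 index = (2 + 274) mod 7 = 3 -> Thursday
Last day offset: 31 - 1 = 30 days
Weekday index = (3 + 30) mod 7 = 5

Saturday, October 31


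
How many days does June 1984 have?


June 1984

30 days


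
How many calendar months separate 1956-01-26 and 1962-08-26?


From January 1956 to August 1962
6 years * 12 = 72 months, plus 7 months = 79

79 months


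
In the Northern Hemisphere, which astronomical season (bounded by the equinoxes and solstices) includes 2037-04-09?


Date: April 9
Astronomical Spring (approx.; exact equinox/solstice day varies by year): March 20 to June 20
April 9 falls within the Spring window

Spring


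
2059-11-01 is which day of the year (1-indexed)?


Date: November 1, 2059
Days in months 1 through 10: 304
Plus 1 days in November

Day of year: 305


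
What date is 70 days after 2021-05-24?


Start: 2021-05-24, add 70 days
May 2021 has 31 days: 31 - 24 = 7 days to May 31 -> 63 left
June 2021 has 30 days -> 33 left
July 2021 has 31 days -> 2 left
August 2021: 2 <= 31 -> lands on August 2

Result: 2021-08-02


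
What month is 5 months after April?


April is month 4
4 + 5 = 9

September


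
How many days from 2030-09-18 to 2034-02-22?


From 2030-09-18 to 2034-02-22
2030-09-18: days before September = 31 + 28 + 31 + 30 + 31 + 30 + 31 + 31 = 243 (2030 is not a leap year); day of year = 243 + 18 = 261
2034-02-22: days before February = 31; day of year = 31 + 22 = 53
Rest of 2030: 365 - 261 = 104
Full years 2031 (365), 2032 (366), 2033 (365): 1096
Total = 104 + 1096 + 53 = 1253

1253 days


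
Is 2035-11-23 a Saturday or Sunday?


Anchor: Jan 1, 2035. With p = 2035 - 1 = 2034: (p + p//4 - p//100 + p//400) mod 7 = (2034 + 508 - 20 + 5) mod 7 = 2527 mod 7 = 0 -> Monday (Mon=0 ... Sun=6)
Day of year: 327; offset = 326
Weekday index = (0 + 326) mod 7 = 4 -> Friday
Weekend days: Saturday, Sunday

No


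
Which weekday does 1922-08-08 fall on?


Date: August 8, 1922
Anchor: Jan 1, 1922. With p = 1922 - 1 = 1921: (p + p//4 - p//100 + p//400) mod 7 = (1921 + 480 - 19 + 4) mod 7 = 2386 mod 7 = 6 -> Sunday (Mon=0 ... Sun=6)
Days before August (Jan-Jul): 212; offset = 212 + 8 - 1 = 219
Weekday index = (6 + 219) mod 7 = 1

Day of the week: Tuesday


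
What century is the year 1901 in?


Century = (year - 1) // 100 + 1
= (1901 - 1) // 100 + 1
= 1900 // 100 + 1
= 19 + 1

20th century


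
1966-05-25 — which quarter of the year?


Month: May (month 5)
Q1: Jan-Mar, Q2: Apr-Jun, Q3: Jul-Sep, Q4: Oct-Dec

Q2


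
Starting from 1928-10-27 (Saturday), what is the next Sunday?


Current: Saturday
Target: Sunday
Days ahead: 1

Next Sunday: 1928-10-28


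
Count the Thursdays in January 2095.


January 2095 has 31 days
Anchor: Jan 1, 2095. With p = 2095 - 1 = 2094: (p + p//4 - p//100 + p//400) mod 7 = (2094 + 523 - 20 + 5) mod 7 = 2602 mod 7 = 5 -> Saturday (Mon=0 ... Sun=6)
January 1 is the anchor itself -> Saturday
First Thursday is January 6
Thursdays: 6, 13, 20, 27

4 Thursdays


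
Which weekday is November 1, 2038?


Target: November 1, 2038
Anchor: Jan 1, 2038. With p = 2038 - 1 = 2037: (p + p//4 - p//100 + p//400) mod 7 = (2037 + 509 - 20 + 5) mod 7 = 2531 mod 7 = 4 -> Friday (Mon=0 ... Sun=6)
Days before November (Jan-Oct): 304 days
Weekday index = (4 + 304) mod 7 = 0

Monday


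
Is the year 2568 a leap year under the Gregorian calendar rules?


Gregorian leap year rule: divisible by 4, but not by 100, unless also by 400.
2568 is divisible by 4 but not 100 -> leap year

Yes


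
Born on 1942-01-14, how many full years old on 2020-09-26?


Birth: 1942-01-14
Reference: 2020-09-26
Year difference: 2020 - 1942 = 78

78 years old


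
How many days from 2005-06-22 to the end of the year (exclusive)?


Day of year: 173 of 365
Remaining = 365 - 173

192 days


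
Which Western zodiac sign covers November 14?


Date: November 14
Conventional tropical zodiac dates: Scorpio from October 23 onward; Sagittarius starts November 22
November 14 falls within the Scorpio range

Scorpio


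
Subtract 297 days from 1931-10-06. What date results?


Start: 1931-10-06, subtract 297 days
Back 6 days from October 6 reaches September 30, 1931 -> 291 left
September 1931 has 30 days -> back to August 31, 1931 -> 261 left
August 1931 has 31 days -> back to July 31, 1931 -> 230 left
July 1931 has 31 days -> back to June 30, 1931 -> 199 left
June 1931 has 30 days -> back to May 31, 1931 -> 169 left
May 1931 has 31 days -> back to April 30, 1931 -> 138 left
April 1931 has 30 days -> back to March 31, 1931 -> 108 left
March 1931 has 31 days -> back to February 28, 1931 -> 77 left
February 1931 has 28 days -> back to January 31, 1931 -> 49 left
January 1931 has 31 days -> back to December 31, 1930 -> 18 left
December 1930: 31 - 18 = 13 -> lands on December 13

Result: 1930-12-13


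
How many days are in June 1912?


June 1912

30 days


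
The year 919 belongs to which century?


Century = (year - 1) // 100 + 1
= (919 - 1) // 100 + 1
= 918 // 100 + 1
= 9 + 1

10th century


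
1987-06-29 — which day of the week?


Date: June 29, 1987
Anchor: Jan 1, 1987. With p = 1987 - 1 = 1986: (p + p//4 - p//100 + p//400) mod 7 = (1986 + 496 - 19 + 4) mod 7 = 2467 mod 7 = 3 -> Thursday (Mon=0 ... Sun=6)
Days before June (Jan-May): 151; offset = 151 + 29 - 1 = 179
Weekday index = (3 + 179) mod 7 = 0

Day of the week: Monday


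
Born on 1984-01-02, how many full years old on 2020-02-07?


Birth: 1984-01-02
Reference: 2020-02-07
Year difference: 2020 - 1984 = 36

36 years old


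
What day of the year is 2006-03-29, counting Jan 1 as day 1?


Date: March 29, 2006
Days in months 1 through 2: 59
Plus 29 days in March

Day of year: 88


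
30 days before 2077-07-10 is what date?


Start: 2077-07-10, subtract 30 days
Back 10 days from July 10 reaches June 30, 2077 -> 20 left
June 2077: 30 - 20 = 10 -> lands on June 10

Result: 2077-06-10


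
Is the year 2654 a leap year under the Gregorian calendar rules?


Gregorian leap year rule: divisible by 4, but not by 100, unless also by 400.
2654 is not divisible by 4 -> not a leap year

No


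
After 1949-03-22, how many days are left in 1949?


Day of year: 81 of 365
Remaining = 365 - 81

284 days


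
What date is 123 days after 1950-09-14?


Start: 1950-09-14, add 123 days
September 1950 has 30 days: 30 - 14 = 16 days to September 30 -> 107 left
October 1950 has 31 days -> 76 left
November 1950 has 30 days -> 46 left
December 1950 has 31 days -> 15 left
January 1951: 15 <= 31 -> lands on January 15

Result: 1951-01-15


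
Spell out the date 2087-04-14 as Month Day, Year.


ISO 2087-04-14 parses as year=2087, month=04, day=14
Month 4 -> April

April 14, 2087


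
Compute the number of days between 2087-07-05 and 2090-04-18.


From 2087-07-05 to 2090-04-18
2087-07-05: days before July = 31 + 28 + 31 + 30 + 31 + 30 = 181 (2087 is not a leap year); day of year = 181 + 5 = 186
2090-04-18: days before April = 31 + 28 + 31 = 90 (2090 is not a leap year); day of year = 90 + 18 = 108
Rest of 2087: 365 - 186 = 179
Full years 2088 (366), 2089 (365): 731
Total = 179 + 731 + 108 = 1018

1018 days


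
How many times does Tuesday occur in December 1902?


December 1902 has 31 days
Anchor: Jan 1, 1902. With p = 1902 - 1 = 1901: (p + p//4 - p//100 + p//400) mod 7 = (1901 + 475 - 19 + 4) mod 7 = 2361 mod 7 = 2 -> Wednesday (Mon=0 ... Sun=6)
Days before December (Jan-Nov): 334; December 1 index = (2 + 334) mod 7 = 0 -> Monday
First Tuesday is December 2
Tuesdays: 2, 9, 16, 23, 30

5 Tuesdays


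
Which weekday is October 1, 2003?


Target: October 1, 2003
Anchor: Jan 1, 2003. With p = 2003 - 1 = 2002: (p + p//4 - p//100 + p//400) mod 7 = (2002 + 500 - 20 + 5) mod 7 = 2487 mod 7 = 2 -> Wednesday (Mon=0 ... Sun=6)
Days before October (Jan-Sep): 273 days
Weekday index = (2 + 273) mod 7 = 2

Wednesday


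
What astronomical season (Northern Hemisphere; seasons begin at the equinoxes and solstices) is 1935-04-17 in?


Date: April 17
Astronomical Spring (approx.; exact equinox/solstice day varies by year): March 20 to June 20
April 17 falls within the Spring window

Spring


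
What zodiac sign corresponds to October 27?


Date: October 27
Conventional tropical zodiac dates: Scorpio from October 23 onward; Sagittarius starts November 22
October 27 falls within the Scorpio range

Scorpio


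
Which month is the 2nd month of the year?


Month 2 of 12

February


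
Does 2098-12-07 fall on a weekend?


Anchor: Jan 1, 2098. With p = 2098 - 1 = 2097: (p + p//4 - p//100 + p//400) mod 7 = (2097 + 524 - 20 + 5) mod 7 = 2606 mod 7 = 2 -> Wednesday (Mon=0 ... Sun=6)
Day of year: 341; offset = 340
Weekday index = (2 + 340) mod 7 = 6 -> Sunday
Weekend days: Saturday, Sunday

Yes


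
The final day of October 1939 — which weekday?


October 1939 has 31 days
Anchor: Jan 1, 1939. With p = 1939 - 1 = 1938: (p + p//4 - p//100 + p//400) mod 7 = (1938 + 484 - 19 + 4) mod 7 = 2407 mod 7 = 6 -> Sunday (Mon=0 ... Sun=6)
Days before October (Jan-Sep): 273; October 1 index = (6 + 273) mod 7 = 6 -> Sunday
Last day offset: 31 - 1 = 30 days
Weekday index = (6 + 30) mod 7 = 1

Tuesday, October 31


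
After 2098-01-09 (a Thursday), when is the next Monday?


Current: Thursday
Target: Monday
Days ahead: 4

Next Monday: 2098-01-13


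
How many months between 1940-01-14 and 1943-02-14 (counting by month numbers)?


From January 1940 to February 1943
3 years * 12 = 36 months, plus 1 month = 37

37 months


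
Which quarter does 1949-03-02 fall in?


Month: March (month 3)
Q1: Jan-Mar, Q2: Apr-Jun, Q3: Jul-Sep, Q4: Oct-Dec

Q1


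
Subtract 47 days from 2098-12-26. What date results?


Start: 2098-12-26, subtract 47 days
Back 26 days from December 26 reaches November 30, 2098 -> 21 left
November 2098: 30 - 21 = 9 -> lands on November 9

Result: 2098-11-09


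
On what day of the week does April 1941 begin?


Target: April 1, 1941
Anchor: Jan 1, 1941. With p = 1941 - 1 = 1940: (p + p//4 - p//100 + p//400) mod 7 = (1940 + 485 - 19 + 4) mod 7 = 2410 mod 7 = 2 -> Wednesday (Mon=0 ... Sun=6)
Days before April (Jan-Mar): 90 days
Weekday index = (2 + 90) mod 7 = 1

Tuesday


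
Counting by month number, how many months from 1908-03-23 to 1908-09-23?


From March 1908 to September 1908
0 years * 12 = 0 months, plus 6 months = 6

6 months


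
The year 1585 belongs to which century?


Century = (year - 1) // 100 + 1
= (1585 - 1) // 100 + 1
= 1584 // 100 + 1
= 15 + 1

16th century


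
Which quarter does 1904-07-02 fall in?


Month: July (month 7)
Q1: Jan-Mar, Q2: Apr-Jun, Q3: Jul-Sep, Q4: Oct-Dec

Q3


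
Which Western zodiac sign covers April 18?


Date: April 18
Conventional tropical zodiac dates: Aries from March 21 onward; Taurus starts April 20
April 18 falls within the Aries range

Aries


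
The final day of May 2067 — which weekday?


May 2067 has 31 days
Anchor: Jan 1, 2067. With p = 2067 - 1 = 2066: (p + p//4 - p//100 + p//400) mod 7 = (2066 + 516 - 20 + 5) mod 7 = 2567 mod 7 = 5 -> Saturday (Mon=0 ... Sun=6)
Days before May (Jan-Apr): 120; May 1 index = (5 + 120) mod 7 = 6 -> Sunday
Last day offset: 31 - 1 = 30 days
Weekday index = (6 + 30) mod 7 = 1

Tuesday, May 31


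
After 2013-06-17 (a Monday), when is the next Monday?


Current: Monday
Target: Monday
Days ahead: 7

Next Monday: 2013-06-24


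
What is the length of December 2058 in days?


December 2058

31 days


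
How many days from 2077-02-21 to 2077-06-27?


From 2077-02-21 to 2077-06-27
2077-02-21: days before February = 31; day of year = 31 + 21 = 52
2077-06-27: days before June = 31 + 28 + 31 + 30 + 31 = 151 (2077 is not a leap year); day of year = 151 + 27 = 178
Same year: 178 - 52 = 126

126 days


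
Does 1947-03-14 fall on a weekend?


Anchor: Jan 1, 1947. With p = 1947 - 1 = 1946: (p + p//4 - p//100 + p//400) mod 7 = (1946 + 486 - 19 + 4) mod 7 = 2417 mod 7 = 2 -> Wednesday (Mon=0 ... Sun=6)
Day of year: 73; offset = 72
Weekday index = (2 + 72) mod 7 = 4 -> Friday
Weekend days: Saturday, Sunday

No


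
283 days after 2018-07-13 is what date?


Start: 2018-07-13, add 283 days
July 2018 has 31 days: 31 - 13 = 18 days to July 31 -> 265 left
August 2018 has 31 days -> 234 left
September 2018 has 30 days -> 204 left
October 2018 has 31 days -> 173 left
November 2018 has 30 days -> 143 left
December 2018 has 31 days -> 112 left
January 2019 has 31 days -> 81 left
February 2019 has 28 days -> 53 left
March 2019 has 31 days -> 22 left
April 2019: 22 <= 30 -> lands on April 22

Result: 2019-04-22


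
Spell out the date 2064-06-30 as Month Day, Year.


ISO 2064-06-30 parses as year=2064, month=06, day=30
Month 6 -> June

June 30, 2064


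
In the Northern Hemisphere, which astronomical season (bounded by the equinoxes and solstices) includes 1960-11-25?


Date: November 25
Astronomical Autumn (approx.; exact equinox/solstice day varies by year): September 22 to December 20
November 25 falls within the Autumn window

Autumn


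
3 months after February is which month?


February is month 2
2 + 3 = 5

May


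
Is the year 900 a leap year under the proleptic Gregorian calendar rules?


Gregorian leap year rule: divisible by 4, but not by 100, unless also by 400.
900 is divisible by 100 but not 400 -> not a leap year

No


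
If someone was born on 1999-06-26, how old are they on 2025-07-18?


Birth: 1999-06-26
Reference: 2025-07-18
Year difference: 2025 - 1999 = 26

26 years old


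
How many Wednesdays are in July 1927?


July 1927 has 31 days
Anchor: Jan 1, 1927. With p = 1927 - 1 = 1926: (p + p//4 - p//100 + p//400) mod 7 = (1926 + 481 - 19 + 4) mod 7 = 2392 mod 7 = 5 -> Saturday (Mon=0 ... Sun=6)
Days before July (Jan-Jun): 181; July 1 index = (5 + 181) mod 7 = 4 -> Friday
First Wednesday is July 6
Wednesdays: 6, 13, 20, 27

4 Wednesdays


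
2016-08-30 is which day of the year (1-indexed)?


Date: August 30, 2016
Days in months 1 through 7: 213
Plus 30 days in August

Day of year: 243


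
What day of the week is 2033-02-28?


Date: February 28, 2033
Anchor: Jan 1, 2033. With p = 2033 - 1 = 2032: (p + p//4 - p//100 + p//400) mod 7 = (2032 + 508 - 20 + 5) mod 7 = 2525 mod 7 = 5 -> Saturday (Mon=0 ... Sun=6)
Days before February (Jan): 31; offset = 31 + 28 - 1 = 58
Weekday index = (5 + 58) mod 7 = 0

Day of the week: Monday


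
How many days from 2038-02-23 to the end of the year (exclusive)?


Day of year: 54 of 365
Remaining = 365 - 54

311 days


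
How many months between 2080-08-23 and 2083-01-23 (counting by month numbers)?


From August 2080 to January 2083
3 years * 12 = 36 months, minus 7 months = 29

29 months


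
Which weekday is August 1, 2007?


Target: August 1, 2007
Anchor: Jan 1, 2007. With p = 2007 - 1 = 2006: (p + p//4 - p//100 + p//400) mod 7 = (2006 + 501 - 20 + 5) mod 7 = 2492 mod 7 = 0 -> Monday (Mon=0 ... Sun=6)
Days before August (Jan-Jul): 212 days
Weekday index = (0 + 212) mod 7 = 2

Wednesday


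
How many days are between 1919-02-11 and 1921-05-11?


From 1919-02-11 to 1921-05-11
1919-02-11: days before February = 31; day of year = 31 + 11 = 42
1921-05-11: days before May = 31 + 28 + 31 + 30 = 120 (1921 is not a leap year); day of year = 120 + 11 = 131
Rest of 1919: 365 - 42 = 323
Full years 1920 (366): 366
Total = 323 + 366 + 131 = 820

820 days


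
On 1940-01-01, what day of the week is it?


Date: January 1, 1940
Anchor: Jan 1, 1940. With p = 1940 - 1 = 1939: (p + p//4 - p//100 + p//400) mod 7 = (1939 + 484 - 19 + 4) mod 7 = 2408 mod 7 = 0 -> Monday (Mon=0 ... Sun=6)
Days into year = 1 - 1 = 0
Weekday index = (0 + 0) mod 7 = 0

Day of the week: Monday


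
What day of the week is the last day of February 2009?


February 2009 has 28 days
Anchor: Jan 1, 2009. With p = 2009 - 1 = 2008: (p + p//4 - p//100 + p//400) mod 7 = (2008 + 502 - 20 + 5) mod 7 = 2495 mod 7 = 3 -> Thursday (Mon=0 ... Sun=6)
Days before February (Jan): 31; February 1 index = (3 + 31) mod 7 = 6 -> Sunday
Last day offset: 28 - 1 = 27 days
Weekday index = (6 + 27) mod 7 = 5

Saturday, February 28


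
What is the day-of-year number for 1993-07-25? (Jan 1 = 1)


Date: July 25, 1993
Days in months 1 through 6: 181
Plus 25 days in July

Day of year: 206


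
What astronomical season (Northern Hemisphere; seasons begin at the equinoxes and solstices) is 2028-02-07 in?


Date: February 7
Astronomical Winter (approx.; exact equinox/solstice day varies by year): December 21 to March 19
February 7 falls within the Winter window

Winter


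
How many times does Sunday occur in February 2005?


February 2005 has 28 days
Anchor: Jan 1, 2005. With p = 2005 - 1 = 2004: (p + p//4 - p//100 + p//400) mod 7 = (2004 + 501 - 20 + 5) mod 7 = 2490 mod 7 = 5 -> Saturday (Mon=0 ... Sun=6)
Days before February (Jan): 31; February 1 index = (5 + 31) mod 7 = 1 -> Tuesday
First Sunday is February 6
Sundays: 6, 13, 20, 27

4 Sundays


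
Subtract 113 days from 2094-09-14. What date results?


Start: 2094-09-14, subtract 113 days
Back 14 days from September 14 reaches August 31, 2094 -> 99 left
August 2094 has 31 days -> back to July 31, 2094 -> 68 left
July 2094 has 31 days -> back to June 30, 2094 -> 37 left
June 2094 has 30 days -> back to May 31, 2094 -> 7 left
May 2094: 31 - 7 = 24 -> lands on May 24

Result: 2094-05-24


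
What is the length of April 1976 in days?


April 1976

30 days


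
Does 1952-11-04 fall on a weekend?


Anchor: Jan 1, 1952. With p = 1952 - 1 = 1951: (p + p//4 - p//100 + p//400) mod 7 = (1951 + 487 - 19 + 4) mod 7 = 2423 mod 7 = 1 -> Tuesday (Mon=0 ... Sun=6)
Day of year: 309; offset = 308
Weekday index = (1 + 308) mod 7 = 1 -> Tuesday
Weekend days: Saturday, Sunday

No


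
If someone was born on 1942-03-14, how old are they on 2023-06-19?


Birth: 1942-03-14
Reference: 2023-06-19
Year difference: 2023 - 1942 = 81

81 years old


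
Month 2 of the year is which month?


Month 2 of 12

February


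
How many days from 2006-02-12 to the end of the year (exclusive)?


Day of year: 43 of 365
Remaining = 365 - 43

322 days


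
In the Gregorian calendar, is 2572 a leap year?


Gregorian leap year rule: divisible by 4, but not by 100, unless also by 400.
2572 is divisible by 4 but not 100 -> leap year

Yes


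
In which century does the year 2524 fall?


Century = (year - 1) // 100 + 1
= (2524 - 1) // 100 + 1
= 2523 // 100 + 1
= 25 + 1

26th century


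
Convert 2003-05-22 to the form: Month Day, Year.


ISO 2003-05-22 parses as year=2003, month=05, day=22
Month 5 -> May

May 22, 2003


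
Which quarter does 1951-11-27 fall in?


Month: November (month 11)
Q1: Jan-Mar, Q2: Apr-Jun, Q3: Jul-Sep, Q4: Oct-Dec

Q4


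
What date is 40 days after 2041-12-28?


Start: 2041-12-28, add 40 days
December 2041 has 31 days: 31 - 28 = 3 days to December 31 -> 37 left
January 2042 has 31 days -> 6 left
February 2042: 6 <= 28 -> lands on February 6

Result: 2042-02-06


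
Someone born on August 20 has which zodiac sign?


Date: August 20
Conventional tropical zodiac dates: Leo from July 23 onward; Virgo starts August 23
August 20 falls within the Leo range

Leo


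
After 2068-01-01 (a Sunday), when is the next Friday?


Current: Sunday
Target: Friday
Days ahead: 5

Next Friday: 2068-01-06


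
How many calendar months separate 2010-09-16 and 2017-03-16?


From September 2010 to March 2017
7 years * 12 = 84 months, minus 6 months = 78

78 months


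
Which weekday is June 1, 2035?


Target: June 1, 2035
Anchor: Jan 1, 2035. With p = 2035 - 1 = 2034: (p + p//4 - p//100 + p//400) mod 7 = (2034 + 508 - 20 + 5) mod 7 = 2527 mod 7 = 0 -> Monday (Mon=0 ... Sun=6)
Days before June (Jan-May): 151 days
Weekday index = (0 + 151) mod 7 = 4

Friday


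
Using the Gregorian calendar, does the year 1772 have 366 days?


Gregorian leap year rule: divisible by 4, but not by 100, unless also by 400.
1772 is divisible by 4 but not 100 -> leap year

Yes


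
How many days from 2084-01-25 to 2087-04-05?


From 2084-01-25 to 2087-04-05
2084-01-25: day of year = 25
2087-04-05: days before April = 31 + 28 + 31 = 90 (2087 is not a leap year); day of year = 90 + 5 = 95
Rest of 2084: 366 - 25 = 341
Full years 2085 (365), 2086 (365): 730
Total = 341 + 730 + 95 = 1166

1166 days


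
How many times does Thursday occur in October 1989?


October 1989 has 31 days
Anchor: Jan 1, 1989. With p = 1989 - 1 = 1988: (p + p//4 - p//100 + p//400) mod 7 = (1988 + 497 - 19 + 4) mod 7 = 2470 mod 7 = 6 -> Sunday (Mon=0 ... Sun=6)
Days before October (Jan-Sep): 273; October 1 index = (6 + 273) mod 7 = 6 -> Sunday
First Thursday is October 5
Thursdays: 5, 12, 19, 26

4 Thursdays


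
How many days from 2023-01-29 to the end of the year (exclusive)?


Day of year: 29 of 365
Remaining = 365 - 29

336 days


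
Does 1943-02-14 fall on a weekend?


Anchor: Jan 1, 1943. With p = 1943 - 1 = 1942: (p + p//4 - p//100 + p//400) mod 7 = (1942 + 485 - 19 + 4) mod 7 = 2412 mod 7 = 4 -> Friday (Mon=0 ... Sun=6)
Day of year: 45; offset = 44
Weekday index = (4 + 44) mod 7 = 6 -> Sunday
Weekend days: Saturday, Sunday

Yes


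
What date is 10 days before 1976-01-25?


Start: 1976-01-25, subtract 10 days
25 - 10 = 15 stays within January 1976

Result: 1976-01-15


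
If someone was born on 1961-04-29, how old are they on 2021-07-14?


Birth: 1961-04-29
Reference: 2021-07-14
Year difference: 2021 - 1961 = 60

60 years old


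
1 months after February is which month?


February is month 2
2 + 1 = 3

March


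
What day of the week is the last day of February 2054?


February 2054 has 28 days
Anchor: Jan 1, 2054. With p = 2054 - 1 = 2053: (p + p//4 - p//100 + p//400) mod 7 = (2053 + 513 - 20 + 5) mod 7 = 2551 mod 7 = 3 -> Thursday (Mon=0 ... Sun=6)
Days before February (Jan): 31; February 1 index = (3 + 31) mod 7 = 6 -> Sunday
Last day offset: 28 - 1 = 27 days
Weekday index = (6 + 27) mod 7 = 5

Saturday, February 28


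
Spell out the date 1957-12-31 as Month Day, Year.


ISO 1957-12-31 parses as year=1957, month=12, day=31
Month 12 -> December

December 31, 1957


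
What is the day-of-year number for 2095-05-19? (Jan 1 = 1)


Date: May 19, 2095
Days in months 1 through 4: 120
Plus 19 days in May

Day of year: 139


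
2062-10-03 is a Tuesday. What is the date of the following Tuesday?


Current: Tuesday
Target: Tuesday
Days ahead: 7

Next Tuesday: 2062-10-10


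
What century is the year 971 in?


Century = (year - 1) // 100 + 1
= (971 - 1) // 100 + 1
= 970 // 100 + 1
= 9 + 1

10th century


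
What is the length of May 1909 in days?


May 1909

31 days


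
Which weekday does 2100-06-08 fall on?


Date: June 8, 2100
Anchor: Jan 1, 2100. With p = 2100 - 1 = 2099: (p + p//4 - p//100 + p//400) mod 7 = (2099 + 524 - 20 + 5) mod 7 = 2608 mod 7 = 4 -> Friday (Mon=0 ... Sun=6)
Days before June (Jan-May): 151; offset = 151 + 8 - 1 = 158
Weekday index = (4 + 158) mod 7 = 1

Day of the week: Tuesday


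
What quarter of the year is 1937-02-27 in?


Month: February (month 2)
Q1: Jan-Mar, Q2: Apr-Jun, Q3: Jul-Sep, Q4: Oct-Dec

Q1


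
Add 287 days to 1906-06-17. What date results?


Start: 1906-06-17, add 287 days
June 1906 has 30 days: 30 - 17 = 13 days to June 30 -> 274 left
July 1906 has 31 days -> 243 left
August 1906 has 31 days -> 212 left
September 1906 has 30 days -> 182 left
October 1906 has 31 days -> 151 left
November 1906 has 30 days -> 121 left
December 1906 has 31 days -> 90 left
January 1907 has 31 days -> 59 left
February 1907 has 28 days -> 31 left
March 1907: 31 <= 31 -> lands on March 31

Result: 1907-03-31


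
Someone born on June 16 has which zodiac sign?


Date: June 16
Conventional tropical zodiac dates: Gemini from May 21 onward; Cancer starts June 21
June 16 falls within the Gemini range

Gemini


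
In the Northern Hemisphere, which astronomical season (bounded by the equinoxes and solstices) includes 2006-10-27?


Date: October 27
Astronomical Autumn (approx.; exact equinox/solstice day varies by year): September 22 to December 20
October 27 falls within the Autumn window

Autumn


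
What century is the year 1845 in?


Century = (year - 1) // 100 + 1
= (1845 - 1) // 100 + 1
= 1844 // 100 + 1
= 18 + 1

19th century


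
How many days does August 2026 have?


August 2026

31 days


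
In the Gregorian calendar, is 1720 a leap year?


Gregorian leap year rule: divisible by 4, but not by 100, unless also by 400.
1720 is divisible by 4 but not 100 -> leap year

Yes


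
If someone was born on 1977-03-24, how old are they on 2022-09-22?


Birth: 1977-03-24
Reference: 2022-09-22
Year difference: 2022 - 1977 = 45

45 years old


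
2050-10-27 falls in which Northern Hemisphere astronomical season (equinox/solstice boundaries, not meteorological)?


Date: October 27
Astronomical Autumn (approx.; exact equinox/solstice day varies by year): September 22 to December 20
October 27 falls within the Autumn window

Autumn


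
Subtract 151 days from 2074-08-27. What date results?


Start: 2074-08-27, subtract 151 days
Back 27 days from August 27 reaches July 31, 2074 -> 124 left
July 2074 has 31 days -> back to June 30, 2074 -> 93 left
June 2074 has 30 days -> back to May 31, 2074 -> 63 left
May 2074 has 31 days -> back to April 30, 2074 -> 32 left
April 2074 has 30 days -> back to March 31, 2074 -> 2 left
March 2074: 31 - 2 = 29 -> lands on March 29

Result: 2074-03-29


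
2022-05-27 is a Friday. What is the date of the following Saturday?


Current: Friday
Target: Saturday
Days ahead: 1

Next Saturday: 2022-05-28


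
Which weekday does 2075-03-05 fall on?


Date: March 5, 2075
Anchor: Jan 1, 2075. With p = 2075 - 1 = 2074: (p + p//4 - p//100 + p//400) mod 7 = (2074 + 518 - 20 + 5) mod 7 = 2577 mod 7 = 1 -> Tuesday (Mon=0 ... Sun=6)
Days before March (Jan-Feb): 59; offset = 59 + 5 - 1 = 63
Weekday index = (1 + 63) mod 7 = 1

Day of the week: Tuesday


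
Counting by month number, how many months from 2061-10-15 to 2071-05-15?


From October 2061 to May 2071
10 years * 12 = 120 months, minus 5 months = 115

115 months


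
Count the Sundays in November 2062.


November 2062 has 30 days
Anchor: Jan 1, 2062. With p = 2062 - 1 = 2061: (p + p//4 - p//100 + p//400) mod 7 = (2061 + 515 - 20 + 5) mod 7 = 2561 mod 7 = 6 -> Sunday (Mon=0 ... Sun=6)
Days before November (Jan-Oct): 304; November 1 index = (6 + 304) mod 7 = 2 -> Wednesday
First Sunday is November 5
Sundays: 5, 12, 19, 26

4 Sundays


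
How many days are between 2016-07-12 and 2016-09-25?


From 2016-07-12 to 2016-09-25
2016-07-12: days before July = 31 + 29 + 31 + 30 + 31 + 30 = 182 (2016 is a leap year); day of year = 182 + 12 = 194
2016-09-25: days before September = 31 + 29 + 31 + 30 + 31 + 30 + 31 + 31 = 244 (2016 is a leap year); day of year = 244 + 25 = 269
Same year: 269 - 194 = 75

75 days


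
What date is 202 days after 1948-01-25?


Start: 1948-01-25, add 202 days
January 1948 has 31 days: 31 - 25 = 6 days to January 31 -> 196 left
February 1948 has 29 days -> 167 left
March 1948 has 31 days -> 136 left
April 1948 has 30 days -> 106 left
May 1948 has 31 days -> 75 left
June 1948 has 30 days -> 45 left
July 1948 has 31 days -> 14 left
August 1948: 14 <= 31 -> lands on August 14

Result: 1948-08-14


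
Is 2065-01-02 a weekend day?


Anchor: Jan 1, 2065. With p = 2065 - 1 = 2064: (p + p//4 - p//100 + p//400) mod 7 = (2064 + 516 - 20 + 5) mod 7 = 2565 mod 7 = 3 -> Thursday (Mon=0 ... Sun=6)
Day of year: 2; offset = 1
Weekday index = (3 + 1) mod 7 = 4 -> Friday
Weekend days: Saturday, Sunday

No


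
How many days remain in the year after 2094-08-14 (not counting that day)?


Day of year: 226 of 365
Remaining = 365 - 226

139 days


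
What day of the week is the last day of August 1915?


August 1915 has 31 days
Anchor: Jan 1, 1915. With p = 1915 - 1 = 1914: (p + p//4 - p//100 + p//400) mod 7 = (1914 + 478 - 19 + 4) mod 7 = 2377 mod 7 = 4 -> Friday (Mon=0 ... Sun=6)
Days before August (Jan-Jul): 212; August 1 index = (4 + 212) mod 7 = 6 -> Sunday
Last day offset: 31 - 1 = 30 days
Weekday index = (6 + 30) mod 7 = 1

Tuesday, August 31


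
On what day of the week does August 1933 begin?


Target: August 1, 1933
Anchor: Jan 1, 1933. With p = 1933 - 1 = 1932: (p + p//4 - p//100 + p//400) mod 7 = (1932 + 483 - 19 + 4) mod 7 = 2400 mod 7 = 6 -> Sunday (Mon=0 ... Sun=6)
Days before August (Jan-Jul): 212 days
Weekday index = (6 + 212) mod 7 = 1

Tuesday


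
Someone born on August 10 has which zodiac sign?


Date: August 10
Conventional tropical zodiac dates: Leo from July 23 onward; Virgo starts August 23
August 10 falls within the Leo range

Leo


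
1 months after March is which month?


March is month 3
3 + 1 = 4

April


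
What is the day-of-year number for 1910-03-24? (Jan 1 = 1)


Date: March 24, 1910
Days in months 1 through 2: 59
Plus 24 days in March

Day of year: 83


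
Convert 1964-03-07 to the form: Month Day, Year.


ISO 1964-03-07 parses as year=1964, month=03, day=07
Month 3 -> March

March 7, 1964


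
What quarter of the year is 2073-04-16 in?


Month: April (month 4)
Q1: Jan-Mar, Q2: Apr-Jun, Q3: Jul-Sep, Q4: Oct-Dec

Q2


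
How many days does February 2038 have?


February 2038 (leap year: no)

28 days


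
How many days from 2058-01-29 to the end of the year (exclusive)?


Day of year: 29 of 365
Remaining = 365 - 29

336 days


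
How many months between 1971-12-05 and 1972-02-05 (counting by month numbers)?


From December 1971 to February 1972
1 year * 12 = 12 months, minus 10 months = 2

2 months


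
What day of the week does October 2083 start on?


Target: October 1, 2083
Anchor: Jan 1, 2083. With p = 2083 - 1 = 2082: (p + p//4 - p//100 + p//400) mod 7 = (2082 + 520 - 20 + 5) mod 7 = 2587 mod 7 = 4 -> Friday (Mon=0 ... Sun=6)
Days before October (Jan-Sep): 273 days
Weekday index = (4 + 273) mod 7 = 4

Friday


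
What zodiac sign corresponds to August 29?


Date: August 29
Conventional tropical zodiac dates: Virgo from August 23 onward; Libra starts September 23
August 29 falls within the Virgo range

Virgo


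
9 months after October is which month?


October is month 10
10 + 9 = 19; wrap: 19 - 12 = 7

July


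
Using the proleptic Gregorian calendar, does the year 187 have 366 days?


Gregorian leap year rule: divisible by 4, but not by 100, unless also by 400.
187 is not divisible by 4 -> not a leap year

No


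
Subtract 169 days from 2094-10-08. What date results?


Start: 2094-10-08, subtract 169 days
Back 8 days from October 8 reaches September 30, 2094 -> 161 left
September 2094 has 30 days -> back to August 31, 2094 -> 131 left
August 2094 has 31 days -> back to July 31, 2094 -> 100 left
July 2094 has 31 days -> back to June 30, 2094 -> 69 left
June 2094 has 30 days -> back to May 31, 2094 -> 39 left
May 2094 has 31 days -> back to April 30, 2094 -> 8 left
April 2094: 30 - 8 = 22 -> lands on April 22

Result: 2094-04-22


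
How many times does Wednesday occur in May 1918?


May 1918 has 31 days
Anchor: Jan 1, 1918. With p = 1918 - 1 = 1917: (p + p//4 - p//100 + p//400) mod 7 = (1917 + 479 - 19 + 4) mod 7 = 2381 mod 7 = 1 -> Tuesday (Mon=0 ... Sun=6)
Days before May (Jan-Apr): 120; May 1 index = (1 + 120) mod 7 = 2 -> Wednesday
First Wednesday is May 1
Wednesdays: 1, 8, 15, 22, 29

5 Wednesdays


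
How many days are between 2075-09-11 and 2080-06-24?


From 2075-09-11 to 2080-06-24
2075-09-11: days before September = 31 + 28 + 31 + 30 + 31 + 30 + 31 + 31 = 243 (2075 is not a leap year); day of year = 243 + 11 = 254
2080-06-24: days before June = 31 + 29 + 31 + 30 + 31 = 152 (2080 is a leap year); day of year = 152 + 24 = 176
Rest of 2075: 365 - 254 = 111
Full years 2076 (366), 2077 (365), 2078 (365), 2079 (365): 1461
Total = 111 + 1461 + 176 = 1748

1748 days


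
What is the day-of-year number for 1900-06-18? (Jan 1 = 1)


Date: June 18, 1900
Days in months 1 through 5: 151
Plus 18 days in June

Day of year: 169


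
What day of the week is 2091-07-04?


Date: July 4, 2091
Anchor: Jan 1, 2091. With p = 2091 - 1 = 2090: (p + p//4 - p//100 + p//400) mod 7 = (2090 + 522 - 20 + 5) mod 7 = 2597 mod 7 = 0 -> Monday (Mon=0 ... Sun=6)
Days before July (Jan-Jun): 181; offset = 181 + 4 - 1 = 184
Weekday index = (0 + 184) mod 7 = 2

Day of the week: Wednesday


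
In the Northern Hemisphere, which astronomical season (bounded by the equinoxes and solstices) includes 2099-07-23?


Date: July 23
Astronomical Summer (approx.; exact equinox/solstice day varies by year): June 21 to September 21
July 23 falls within the Summer window

Summer
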